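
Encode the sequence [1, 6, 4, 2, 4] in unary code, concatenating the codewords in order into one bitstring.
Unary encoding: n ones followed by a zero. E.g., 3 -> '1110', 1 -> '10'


Encode each number as n ones followed by a terminating 0:
  1 -> 10 (2 bits)
  6 -> 1111110 (7 bits)
  4 -> 11110 (5 bits)
  2 -> 110 (3 bits)
  4 -> 11110 (5 bits)
Total length = 2 + 7 + 5 + 3 + 5 = 22 bits.

Unary([1, 6, 4, 2, 4]) = 1011111101111011011110 (22 bits)


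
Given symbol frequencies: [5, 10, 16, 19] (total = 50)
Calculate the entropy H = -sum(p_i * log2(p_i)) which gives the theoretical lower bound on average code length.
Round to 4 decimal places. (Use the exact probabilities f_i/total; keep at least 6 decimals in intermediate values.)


Per-symbol terms -p_i * log2(p_i) with p_i = f_i/50:
  p = 5/50 = 0.100000: log2(p) = -3.321928, -p*log2(p) = 0.332193
  p = 10/50 = 0.200000: log2(p) = -2.321928, -p*log2(p) = 0.464386
  p = 16/50 = 0.320000: log2(p) = -1.643856, -p*log2(p) = 0.526034
  p = 19/50 = 0.380000: log2(p) = -1.395929, -p*log2(p) = 0.530453
H = 0.332193 + 0.464386 + 0.526034 + 0.530453 = 1.853066

H = 1.8531 bits/symbol


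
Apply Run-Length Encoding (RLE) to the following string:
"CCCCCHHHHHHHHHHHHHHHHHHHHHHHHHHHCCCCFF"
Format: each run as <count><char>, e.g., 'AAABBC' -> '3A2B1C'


Scanning runs left to right:
  i=0: run of 'C' x 5 -> '5C'
  i=5: run of 'H' x 27 -> '27H'
  i=32: run of 'C' x 4 -> '4C'
  i=36: run of 'F' x 2 -> '2F'

RLE = 5C27H4C2F


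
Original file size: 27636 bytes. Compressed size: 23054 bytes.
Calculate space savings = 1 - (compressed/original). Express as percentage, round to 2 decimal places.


ratio = compressed/original = 23054/27636 = 0.834202
savings = 1 - ratio = 1 - 0.834202 = 0.165798
as a percentage: 0.165798 * 100 = 16.58%

Space savings = 1 - 23054/27636 = 16.58%


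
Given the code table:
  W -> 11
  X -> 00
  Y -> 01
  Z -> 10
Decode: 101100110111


Decoding:
10 -> Z
11 -> W
00 -> X
11 -> W
01 -> Y
11 -> W


Result: ZWXWYW


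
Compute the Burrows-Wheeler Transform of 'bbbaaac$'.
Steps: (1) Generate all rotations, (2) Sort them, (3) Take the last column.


Rotations (sorted):
  0: $bbbaaac -> last char: c
  1: aaac$bbb -> last char: b
  2: aac$bbba -> last char: a
  3: ac$bbbaa -> last char: a
  4: baaac$bb -> last char: b
  5: bbaaac$b -> last char: b
  6: bbbaaac$ -> last char: $
  7: c$bbbaaa -> last char: a


BWT = cbaabb$a


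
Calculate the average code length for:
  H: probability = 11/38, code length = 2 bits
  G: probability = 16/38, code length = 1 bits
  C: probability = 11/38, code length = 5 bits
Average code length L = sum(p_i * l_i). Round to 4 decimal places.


Weighted contributions p_i * l_i:
  H: (11/38) * 2 = 22/38
  G: (16/38) * 1 = 16/38
  C: (11/38) * 5 = 55/38
Sum = (22 + 16 + 55)/38 = 93/38

L = 93/38 = 2.4474 bits/symbol


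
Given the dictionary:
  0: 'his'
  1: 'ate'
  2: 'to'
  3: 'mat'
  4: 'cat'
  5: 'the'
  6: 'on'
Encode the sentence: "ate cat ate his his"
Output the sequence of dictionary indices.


Look up each word in the dictionary:
  'ate' -> 1
  'cat' -> 4
  'ate' -> 1
  'his' -> 0
  'his' -> 0

Encoded: [1, 4, 1, 0, 0]


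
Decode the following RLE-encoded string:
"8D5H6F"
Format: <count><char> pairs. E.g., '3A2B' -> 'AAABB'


Expanding each <count><char> pair:
  8D -> 'DDDDDDDD'
  5H -> 'HHHHH'
  6F -> 'FFFFFF'

Decoded = DDDDDDDDHHHHHFFFFFF


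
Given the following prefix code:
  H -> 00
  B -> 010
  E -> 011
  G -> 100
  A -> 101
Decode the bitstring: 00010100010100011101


Decoding step by step:
Bits 00 -> H
Bits 010 -> B
Bits 100 -> G
Bits 010 -> B
Bits 100 -> G
Bits 011 -> E
Bits 101 -> A


Decoded message: HBGBGEA


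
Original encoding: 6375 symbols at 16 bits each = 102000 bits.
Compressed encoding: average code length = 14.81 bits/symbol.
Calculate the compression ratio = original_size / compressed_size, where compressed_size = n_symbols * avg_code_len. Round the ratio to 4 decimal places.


original_size = n_symbols * orig_bits = 6375 * 16 = 102000 bits
compressed_size = n_symbols * avg_code_len = 6375 * 14.81 = 94413.75 bits
ratio = original_size / compressed_size = 102000 / 94413.75 = 1.0804

Compression ratio = 1.0804


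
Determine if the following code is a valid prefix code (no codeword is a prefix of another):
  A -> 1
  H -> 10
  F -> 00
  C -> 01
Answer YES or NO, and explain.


Checking each pair (does one codeword prefix another?):
  A='1' vs H='10': prefix -- VIOLATION

NO -- this is NOT a valid prefix code. A (1) is a prefix of H (10).


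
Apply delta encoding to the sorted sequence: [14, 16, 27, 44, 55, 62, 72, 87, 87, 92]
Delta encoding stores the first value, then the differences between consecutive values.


First value: 14
Deltas:
  16 - 14 = 2
  27 - 16 = 11
  44 - 27 = 17
  55 - 44 = 11
  62 - 55 = 7
  72 - 62 = 10
  87 - 72 = 15
  87 - 87 = 0
  92 - 87 = 5


Delta encoded: [14, 2, 11, 17, 11, 7, 10, 15, 0, 5]


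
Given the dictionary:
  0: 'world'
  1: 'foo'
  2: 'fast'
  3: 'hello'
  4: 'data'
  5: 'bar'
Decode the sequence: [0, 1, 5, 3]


Look up each index in the dictionary:
  0 -> 'world'
  1 -> 'foo'
  5 -> 'bar'
  3 -> 'hello'

Decoded: "world foo bar hello"


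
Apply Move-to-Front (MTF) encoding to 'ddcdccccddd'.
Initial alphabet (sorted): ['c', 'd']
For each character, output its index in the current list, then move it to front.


MTF encoding:
'd': index 1 in ['c', 'd'] -> ['d', 'c']
'd': index 0 in ['d', 'c'] -> ['d', 'c']
'c': index 1 in ['d', 'c'] -> ['c', 'd']
'd': index 1 in ['c', 'd'] -> ['d', 'c']
'c': index 1 in ['d', 'c'] -> ['c', 'd']
'c': index 0 in ['c', 'd'] -> ['c', 'd']
'c': index 0 in ['c', 'd'] -> ['c', 'd']
'c': index 0 in ['c', 'd'] -> ['c', 'd']
'd': index 1 in ['c', 'd'] -> ['d', 'c']
'd': index 0 in ['d', 'c'] -> ['d', 'c']
'd': index 0 in ['d', 'c'] -> ['d', 'c']


Output: [1, 0, 1, 1, 1, 0, 0, 0, 1, 0, 0]


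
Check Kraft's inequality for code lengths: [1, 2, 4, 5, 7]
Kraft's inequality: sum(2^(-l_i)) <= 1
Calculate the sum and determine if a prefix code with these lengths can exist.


Sum = 2^(-1) + 2^(-2) + 2^(-4) + 2^(-5) + 2^(-7)
    = 0.5 + 0.25 + 0.0625 + 0.03125 + 0.0078125
    = 109/128 = 0.8515625
Since 0.8515625 <= 1, Kraft's inequality IS satisfied.
A prefix code with these lengths CAN exist.

Kraft sum = 0.8515625. Satisfied.


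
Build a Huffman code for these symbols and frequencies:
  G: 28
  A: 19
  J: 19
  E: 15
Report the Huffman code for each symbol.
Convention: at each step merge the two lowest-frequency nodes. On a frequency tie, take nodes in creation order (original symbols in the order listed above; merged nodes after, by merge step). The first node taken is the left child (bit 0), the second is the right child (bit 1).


Huffman tree construction:
Step 1: Merge E(15) + A(19) = 34
Step 2: Merge J(19) + G(28) = 47
Step 3: Merge (E+A)(34) + (J+G)(47) = 81
Read each symbol's code off the tree from the root (left child = 0, right child = 1).

Codes:
  G: 11 (length 2)
  A: 01 (length 2)
  J: 10 (length 2)
  E: 00 (length 2)
Average code length: 162/81 = 2.0000 bits/symbol


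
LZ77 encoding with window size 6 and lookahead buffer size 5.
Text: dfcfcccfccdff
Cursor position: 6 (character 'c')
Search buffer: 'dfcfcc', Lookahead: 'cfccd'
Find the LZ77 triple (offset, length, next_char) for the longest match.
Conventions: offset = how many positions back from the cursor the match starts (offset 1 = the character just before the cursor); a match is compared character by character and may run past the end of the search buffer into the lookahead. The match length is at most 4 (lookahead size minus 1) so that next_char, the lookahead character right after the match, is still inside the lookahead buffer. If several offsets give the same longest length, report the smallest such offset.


Try each offset into the search buffer:
  offset=1 (pos 5, char 'c'): match length 1
  offset=2 (pos 4, char 'c'): match length 1
  offset=3 (pos 3, char 'f'): match length 0
  offset=4 (pos 2, char 'c'): match length 4
  offset=5 (pos 1, char 'f'): match length 0
  offset=6 (pos 0, char 'd'): match length 0
Longest match has length 4 at offset 4.
next_char = character at position 6 + 4 = 10 -> 'd'

Best match: offset=4, length=4 (matching 'cfcc' starting at position 2)
LZ77 triple: (4, 4, 'd')


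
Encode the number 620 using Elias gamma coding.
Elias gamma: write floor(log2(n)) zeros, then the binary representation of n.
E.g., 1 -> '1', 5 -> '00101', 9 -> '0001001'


num_bits = floor(log2(620)) + 1 = 10
leading_zeros = num_bits - 1 = 9
binary(620) = 1001101100

Elias gamma(620) = '000000000' + '1001101100' = 0000000001001101100 (19 bits)


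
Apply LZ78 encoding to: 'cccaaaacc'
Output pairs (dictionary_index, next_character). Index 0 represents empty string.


LZ78 encoding steps:
Dictionary: {0: ''}
Step 1: w='' (idx 0), next='c' -> output (0, 'c'), add 'c' as idx 1
Step 2: w='c' (idx 1), next='c' -> output (1, 'c'), add 'cc' as idx 2
Step 3: w='' (idx 0), next='a' -> output (0, 'a'), add 'a' as idx 3
Step 4: w='a' (idx 3), next='a' -> output (3, 'a'), add 'aa' as idx 4
Step 5: w='a' (idx 3), next='c' -> output (3, 'c'), add 'ac' as idx 5
Step 6: w='c' (idx 1), end of input -> output (1, '')


Encoded: [(0, 'c'), (1, 'c'), (0, 'a'), (3, 'a'), (3, 'c'), (1, '')]


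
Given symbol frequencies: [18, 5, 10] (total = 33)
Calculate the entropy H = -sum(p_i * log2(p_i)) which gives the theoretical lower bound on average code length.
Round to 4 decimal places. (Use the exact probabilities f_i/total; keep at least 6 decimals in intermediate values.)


Per-symbol terms -p_i * log2(p_i) with p_i = f_i/33:
  p = 18/33 = 0.545455: log2(p) = -0.874469, -p*log2(p) = 0.476983
  p = 5/33 = 0.151515: log2(p) = -2.722466, -p*log2(p) = 0.412495
  p = 10/33 = 0.303030: log2(p) = -1.722466, -p*log2(p) = 0.521959
H = 0.476983 + 0.412495 + 0.521959 = 1.411437

H = 1.4114 bits/symbol


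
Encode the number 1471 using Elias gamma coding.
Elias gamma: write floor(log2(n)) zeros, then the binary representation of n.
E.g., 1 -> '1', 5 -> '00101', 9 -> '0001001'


num_bits = floor(log2(1471)) + 1 = 11
leading_zeros = num_bits - 1 = 10
binary(1471) = 10110111111

Elias gamma(1471) = '0000000000' + '10110111111' = 000000000010110111111 (21 bits)


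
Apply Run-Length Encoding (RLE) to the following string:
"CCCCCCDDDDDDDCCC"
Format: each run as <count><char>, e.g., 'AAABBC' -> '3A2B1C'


Scanning runs left to right:
  i=0: run of 'C' x 6 -> '6C'
  i=6: run of 'D' x 7 -> '7D'
  i=13: run of 'C' x 3 -> '3C'

RLE = 6C7D3C


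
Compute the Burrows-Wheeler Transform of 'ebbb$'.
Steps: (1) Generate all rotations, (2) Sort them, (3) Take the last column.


Rotations (sorted):
  0: $ebbb -> last char: b
  1: b$ebb -> last char: b
  2: bb$eb -> last char: b
  3: bbb$e -> last char: e
  4: ebbb$ -> last char: $


BWT = bbbe$


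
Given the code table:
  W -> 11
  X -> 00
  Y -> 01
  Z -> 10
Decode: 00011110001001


Decoding:
00 -> X
01 -> Y
11 -> W
10 -> Z
00 -> X
10 -> Z
01 -> Y


Result: XYWZXZY


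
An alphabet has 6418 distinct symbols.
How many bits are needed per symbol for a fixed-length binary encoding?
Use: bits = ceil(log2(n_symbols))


log2(6418) = 12.6479
Bracket: 2^12 = 4096 < 6418 <= 2^13 = 8192
So ceil(log2(6418)) = 13

bits = ceil(log2(6418)) = ceil(12.6479) = 13 bits


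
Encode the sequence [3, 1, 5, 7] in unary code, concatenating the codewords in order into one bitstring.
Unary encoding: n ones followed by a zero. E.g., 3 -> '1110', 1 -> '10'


Encode each number as n ones followed by a terminating 0:
  3 -> 1110 (4 bits)
  1 -> 10 (2 bits)
  5 -> 111110 (6 bits)
  7 -> 11111110 (8 bits)
Total length = 4 + 2 + 6 + 8 = 20 bits.

Unary([3, 1, 5, 7]) = 11101011111011111110 (20 bits)


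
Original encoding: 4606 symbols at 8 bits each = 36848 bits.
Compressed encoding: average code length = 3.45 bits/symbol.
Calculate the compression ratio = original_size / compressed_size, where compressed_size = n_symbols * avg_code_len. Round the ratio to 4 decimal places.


original_size = n_symbols * orig_bits = 4606 * 8 = 36848 bits
compressed_size = n_symbols * avg_code_len = 4606 * 3.45 = 15890.7 bits
ratio = original_size / compressed_size = 36848 / 15890.7 = 2.3188

Compression ratio = 2.3188


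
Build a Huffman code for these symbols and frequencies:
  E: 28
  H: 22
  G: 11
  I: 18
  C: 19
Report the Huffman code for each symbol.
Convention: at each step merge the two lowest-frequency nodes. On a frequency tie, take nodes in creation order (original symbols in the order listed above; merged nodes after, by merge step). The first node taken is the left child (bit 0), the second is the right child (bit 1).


Huffman tree construction:
Step 1: Merge G(11) + I(18) = 29
Step 2: Merge C(19) + H(22) = 41
Step 3: Merge E(28) + (G+I)(29) = 57
Step 4: Merge (C+H)(41) + (E+(G+I))(57) = 98
Read each symbol's code off the tree from the root (left child = 0, right child = 1).

Codes:
  E: 10 (length 2)
  H: 01 (length 2)
  G: 110 (length 3)
  I: 111 (length 3)
  C: 00 (length 2)
Average code length: 225/98 = 2.2959 bits/symbol


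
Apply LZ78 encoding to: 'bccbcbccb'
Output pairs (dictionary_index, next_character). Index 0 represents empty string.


LZ78 encoding steps:
Dictionary: {0: ''}
Step 1: w='' (idx 0), next='b' -> output (0, 'b'), add 'b' as idx 1
Step 2: w='' (idx 0), next='c' -> output (0, 'c'), add 'c' as idx 2
Step 3: w='c' (idx 2), next='b' -> output (2, 'b'), add 'cb' as idx 3
Step 4: w='cb' (idx 3), next='c' -> output (3, 'c'), add 'cbc' as idx 4
Step 5: w='cb' (idx 3), end of input -> output (3, '')


Encoded: [(0, 'b'), (0, 'c'), (2, 'b'), (3, 'c'), (3, '')]


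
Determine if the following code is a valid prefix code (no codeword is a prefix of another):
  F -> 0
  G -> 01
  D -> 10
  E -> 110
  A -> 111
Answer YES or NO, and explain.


Checking each pair (does one codeword prefix another?):
  F='0' vs G='01': prefix -- VIOLATION

NO -- this is NOT a valid prefix code. F (0) is a prefix of G (01).


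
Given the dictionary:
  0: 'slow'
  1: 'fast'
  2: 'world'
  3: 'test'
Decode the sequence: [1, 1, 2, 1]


Look up each index in the dictionary:
  1 -> 'fast'
  1 -> 'fast'
  2 -> 'world'
  1 -> 'fast'

Decoded: "fast fast world fast"


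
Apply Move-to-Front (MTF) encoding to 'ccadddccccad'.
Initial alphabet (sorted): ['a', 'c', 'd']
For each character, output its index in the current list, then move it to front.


MTF encoding:
'c': index 1 in ['a', 'c', 'd'] -> ['c', 'a', 'd']
'c': index 0 in ['c', 'a', 'd'] -> ['c', 'a', 'd']
'a': index 1 in ['c', 'a', 'd'] -> ['a', 'c', 'd']
'd': index 2 in ['a', 'c', 'd'] -> ['d', 'a', 'c']
'd': index 0 in ['d', 'a', 'c'] -> ['d', 'a', 'c']
'd': index 0 in ['d', 'a', 'c'] -> ['d', 'a', 'c']
'c': index 2 in ['d', 'a', 'c'] -> ['c', 'd', 'a']
'c': index 0 in ['c', 'd', 'a'] -> ['c', 'd', 'a']
'c': index 0 in ['c', 'd', 'a'] -> ['c', 'd', 'a']
'c': index 0 in ['c', 'd', 'a'] -> ['c', 'd', 'a']
'a': index 2 in ['c', 'd', 'a'] -> ['a', 'c', 'd']
'd': index 2 in ['a', 'c', 'd'] -> ['d', 'a', 'c']


Output: [1, 0, 1, 2, 0, 0, 2, 0, 0, 0, 2, 2]


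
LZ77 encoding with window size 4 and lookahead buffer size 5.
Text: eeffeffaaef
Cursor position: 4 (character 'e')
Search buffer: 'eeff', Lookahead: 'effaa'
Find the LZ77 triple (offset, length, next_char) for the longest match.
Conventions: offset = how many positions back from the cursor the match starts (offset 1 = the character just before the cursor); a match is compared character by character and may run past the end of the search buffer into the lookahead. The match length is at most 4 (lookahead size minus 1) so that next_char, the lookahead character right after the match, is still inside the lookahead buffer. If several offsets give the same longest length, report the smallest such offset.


Try each offset into the search buffer:
  offset=1 (pos 3, char 'f'): match length 0
  offset=2 (pos 2, char 'f'): match length 0
  offset=3 (pos 1, char 'e'): match length 3
  offset=4 (pos 0, char 'e'): match length 1
Longest match has length 3 at offset 3.
next_char = character at position 4 + 3 = 7 -> 'a'

Best match: offset=3, length=3 (matching 'eff' starting at position 1)
LZ77 triple: (3, 3, 'a')


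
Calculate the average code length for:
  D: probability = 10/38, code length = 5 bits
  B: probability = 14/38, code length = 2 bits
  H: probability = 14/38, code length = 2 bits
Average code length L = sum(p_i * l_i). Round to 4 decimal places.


Weighted contributions p_i * l_i:
  D: (10/38) * 5 = 50/38
  B: (14/38) * 2 = 28/38
  H: (14/38) * 2 = 28/38
Sum = (50 + 28 + 28)/38 = 106/38

L = 106/38 = 2.7895 bits/symbol


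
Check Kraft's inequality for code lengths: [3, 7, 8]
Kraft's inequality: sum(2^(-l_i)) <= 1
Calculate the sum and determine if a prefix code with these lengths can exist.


Sum = 2^(-3) + 2^(-7) + 2^(-8)
    = 0.125 + 0.0078125 + 0.00390625
    = 35/256 = 0.13671875
Since 0.13671875 <= 1, Kraft's inequality IS satisfied.
A prefix code with these lengths CAN exist.

Kraft sum = 0.13671875. Satisfied.


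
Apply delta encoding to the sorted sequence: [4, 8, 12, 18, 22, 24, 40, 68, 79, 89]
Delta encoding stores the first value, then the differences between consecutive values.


First value: 4
Deltas:
  8 - 4 = 4
  12 - 8 = 4
  18 - 12 = 6
  22 - 18 = 4
  24 - 22 = 2
  40 - 24 = 16
  68 - 40 = 28
  79 - 68 = 11
  89 - 79 = 10


Delta encoded: [4, 4, 4, 6, 4, 2, 16, 28, 11, 10]


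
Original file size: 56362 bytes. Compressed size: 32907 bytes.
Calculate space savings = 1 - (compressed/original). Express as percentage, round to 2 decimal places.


ratio = compressed/original = 32907/56362 = 0.583851
savings = 1 - ratio = 1 - 0.583851 = 0.416149
as a percentage: 0.416149 * 100 = 41.61%

Space savings = 1 - 32907/56362 = 41.61%


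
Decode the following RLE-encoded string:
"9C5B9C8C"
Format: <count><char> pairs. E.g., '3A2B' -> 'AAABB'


Expanding each <count><char> pair:
  9C -> 'CCCCCCCCC'
  5B -> 'BBBBB'
  9C -> 'CCCCCCCCC'
  8C -> 'CCCCCCCC'

Decoded = CCCCCCCCCBBBBBCCCCCCCCCCCCCCCCC


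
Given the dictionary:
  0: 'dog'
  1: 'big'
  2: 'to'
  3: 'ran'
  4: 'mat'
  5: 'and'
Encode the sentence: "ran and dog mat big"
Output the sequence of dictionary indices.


Look up each word in the dictionary:
  'ran' -> 3
  'and' -> 5
  'dog' -> 0
  'mat' -> 4
  'big' -> 1

Encoded: [3, 5, 0, 4, 1]


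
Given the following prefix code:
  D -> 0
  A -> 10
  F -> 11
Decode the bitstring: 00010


Decoding step by step:
Bits 0 -> D
Bits 0 -> D
Bits 0 -> D
Bits 10 -> A


Decoded message: DDDA


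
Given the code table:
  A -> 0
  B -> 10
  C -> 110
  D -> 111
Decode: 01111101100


Decoding:
0 -> A
111 -> D
110 -> C
110 -> C
0 -> A


Result: ADCCA


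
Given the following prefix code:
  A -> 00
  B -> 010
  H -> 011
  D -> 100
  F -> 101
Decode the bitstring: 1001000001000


Decoding step by step:
Bits 100 -> D
Bits 100 -> D
Bits 00 -> A
Bits 010 -> B
Bits 00 -> A


Decoded message: DDABA


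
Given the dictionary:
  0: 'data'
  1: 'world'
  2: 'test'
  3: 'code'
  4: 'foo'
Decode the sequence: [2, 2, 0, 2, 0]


Look up each index in the dictionary:
  2 -> 'test'
  2 -> 'test'
  0 -> 'data'
  2 -> 'test'
  0 -> 'data'

Decoded: "test test data test data"


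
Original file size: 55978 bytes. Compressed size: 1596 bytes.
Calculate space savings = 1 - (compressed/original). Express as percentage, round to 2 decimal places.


ratio = compressed/original = 1596/55978 = 0.028511
savings = 1 - ratio = 1 - 0.028511 = 0.971489
as a percentage: 0.971489 * 100 = 97.15%

Space savings = 1 - 1596/55978 = 97.15%


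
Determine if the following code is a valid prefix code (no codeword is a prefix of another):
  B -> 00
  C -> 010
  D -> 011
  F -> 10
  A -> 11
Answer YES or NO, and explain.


Checking each pair (does one codeword prefix another?):
  B='00' vs C='010': no prefix
  B='00' vs D='011': no prefix
  B='00' vs F='10': no prefix
  B='00' vs A='11': no prefix
  C='010' vs B='00': no prefix
  C='010' vs D='011': no prefix
  C='010' vs F='10': no prefix
  C='010' vs A='11': no prefix
  D='011' vs B='00': no prefix
  D='011' vs C='010': no prefix
  D='011' vs F='10': no prefix
  D='011' vs A='11': no prefix
  F='10' vs B='00': no prefix
  F='10' vs C='010': no prefix
  F='10' vs D='011': no prefix
  F='10' vs A='11': no prefix
  A='11' vs B='00': no prefix
  A='11' vs C='010': no prefix
  A='11' vs D='011': no prefix
  A='11' vs F='10': no prefix
No violation found over all pairs.

YES -- this is a valid prefix code. No codeword is a prefix of any other codeword.


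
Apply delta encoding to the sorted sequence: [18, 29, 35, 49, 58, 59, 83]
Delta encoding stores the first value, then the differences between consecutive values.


First value: 18
Deltas:
  29 - 18 = 11
  35 - 29 = 6
  49 - 35 = 14
  58 - 49 = 9
  59 - 58 = 1
  83 - 59 = 24


Delta encoded: [18, 11, 6, 14, 9, 1, 24]


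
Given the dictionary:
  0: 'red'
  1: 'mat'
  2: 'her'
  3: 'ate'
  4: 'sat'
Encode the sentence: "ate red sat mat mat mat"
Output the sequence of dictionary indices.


Look up each word in the dictionary:
  'ate' -> 3
  'red' -> 0
  'sat' -> 4
  'mat' -> 1
  'mat' -> 1
  'mat' -> 1

Encoded: [3, 0, 4, 1, 1, 1]


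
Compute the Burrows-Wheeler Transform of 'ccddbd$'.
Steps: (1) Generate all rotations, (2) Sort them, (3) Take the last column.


Rotations (sorted):
  0: $ccddbd -> last char: d
  1: bd$ccdd -> last char: d
  2: ccddbd$ -> last char: $
  3: cddbd$c -> last char: c
  4: d$ccddb -> last char: b
  5: dbd$ccd -> last char: d
  6: ddbd$cc -> last char: c


BWT = dd$cbdc


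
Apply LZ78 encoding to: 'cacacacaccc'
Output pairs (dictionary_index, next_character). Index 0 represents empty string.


LZ78 encoding steps:
Dictionary: {0: ''}
Step 1: w='' (idx 0), next='c' -> output (0, 'c'), add 'c' as idx 1
Step 2: w='' (idx 0), next='a' -> output (0, 'a'), add 'a' as idx 2
Step 3: w='c' (idx 1), next='a' -> output (1, 'a'), add 'ca' as idx 3
Step 4: w='ca' (idx 3), next='c' -> output (3, 'c'), add 'cac' as idx 4
Step 5: w='a' (idx 2), next='c' -> output (2, 'c'), add 'ac' as idx 5
Step 6: w='c' (idx 1), next='c' -> output (1, 'c'), add 'cc' as idx 6


Encoded: [(0, 'c'), (0, 'a'), (1, 'a'), (3, 'c'), (2, 'c'), (1, 'c')]


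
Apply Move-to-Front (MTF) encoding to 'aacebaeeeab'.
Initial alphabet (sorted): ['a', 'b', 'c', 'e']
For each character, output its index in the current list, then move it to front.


MTF encoding:
'a': index 0 in ['a', 'b', 'c', 'e'] -> ['a', 'b', 'c', 'e']
'a': index 0 in ['a', 'b', 'c', 'e'] -> ['a', 'b', 'c', 'e']
'c': index 2 in ['a', 'b', 'c', 'e'] -> ['c', 'a', 'b', 'e']
'e': index 3 in ['c', 'a', 'b', 'e'] -> ['e', 'c', 'a', 'b']
'b': index 3 in ['e', 'c', 'a', 'b'] -> ['b', 'e', 'c', 'a']
'a': index 3 in ['b', 'e', 'c', 'a'] -> ['a', 'b', 'e', 'c']
'e': index 2 in ['a', 'b', 'e', 'c'] -> ['e', 'a', 'b', 'c']
'e': index 0 in ['e', 'a', 'b', 'c'] -> ['e', 'a', 'b', 'c']
'e': index 0 in ['e', 'a', 'b', 'c'] -> ['e', 'a', 'b', 'c']
'a': index 1 in ['e', 'a', 'b', 'c'] -> ['a', 'e', 'b', 'c']
'b': index 2 in ['a', 'e', 'b', 'c'] -> ['b', 'a', 'e', 'c']


Output: [0, 0, 2, 3, 3, 3, 2, 0, 0, 1, 2]


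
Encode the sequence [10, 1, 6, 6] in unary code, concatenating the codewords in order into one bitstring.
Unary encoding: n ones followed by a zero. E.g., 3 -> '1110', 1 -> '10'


Encode each number as n ones followed by a terminating 0:
  10 -> 11111111110 (11 bits)
  1 -> 10 (2 bits)
  6 -> 1111110 (7 bits)
  6 -> 1111110 (7 bits)
Total length = 11 + 2 + 7 + 7 = 27 bits.

Unary([10, 1, 6, 6]) = 111111111101011111101111110 (27 bits)


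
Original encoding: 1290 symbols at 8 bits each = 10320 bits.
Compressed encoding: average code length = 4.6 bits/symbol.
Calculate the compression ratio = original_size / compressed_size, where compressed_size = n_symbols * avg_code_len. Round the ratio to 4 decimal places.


original_size = n_symbols * orig_bits = 1290 * 8 = 10320 bits
compressed_size = n_symbols * avg_code_len = 1290 * 4.6 = 5934.0 bits
ratio = original_size / compressed_size = 10320 / 5934.0 = 1.7391

Compression ratio = 1.7391


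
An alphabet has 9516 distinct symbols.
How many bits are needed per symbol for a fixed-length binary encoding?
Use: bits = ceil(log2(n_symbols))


log2(9516) = 13.2161
Bracket: 2^13 = 8192 < 9516 <= 2^14 = 16384
So ceil(log2(9516)) = 14

bits = ceil(log2(9516)) = ceil(13.2161) = 14 bits


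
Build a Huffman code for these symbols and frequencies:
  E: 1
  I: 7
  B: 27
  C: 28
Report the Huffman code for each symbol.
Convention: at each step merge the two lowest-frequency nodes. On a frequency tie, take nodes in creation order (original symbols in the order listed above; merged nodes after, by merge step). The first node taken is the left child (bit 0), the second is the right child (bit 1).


Huffman tree construction:
Step 1: Merge E(1) + I(7) = 8
Step 2: Merge (E+I)(8) + B(27) = 35
Step 3: Merge C(28) + ((E+I)+B)(35) = 63
Read each symbol's code off the tree from the root (left child = 0, right child = 1).

Codes:
  E: 100 (length 3)
  I: 101 (length 3)
  B: 11 (length 2)
  C: 0 (length 1)
Average code length: 106/63 = 1.6825 bits/symbol


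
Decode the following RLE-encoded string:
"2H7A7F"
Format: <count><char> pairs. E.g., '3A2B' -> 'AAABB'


Expanding each <count><char> pair:
  2H -> 'HH'
  7A -> 'AAAAAAA'
  7F -> 'FFFFFFF'

Decoded = HHAAAAAAAFFFFFFF


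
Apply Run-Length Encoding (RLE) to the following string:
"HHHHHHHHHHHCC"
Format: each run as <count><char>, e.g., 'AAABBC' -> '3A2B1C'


Scanning runs left to right:
  i=0: run of 'H' x 11 -> '11H'
  i=11: run of 'C' x 2 -> '2C'

RLE = 11H2C


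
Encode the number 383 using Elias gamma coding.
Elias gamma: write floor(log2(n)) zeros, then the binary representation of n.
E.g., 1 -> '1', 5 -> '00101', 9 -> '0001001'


num_bits = floor(log2(383)) + 1 = 9
leading_zeros = num_bits - 1 = 8
binary(383) = 101111111

Elias gamma(383) = '00000000' + '101111111' = 00000000101111111 (17 bits)


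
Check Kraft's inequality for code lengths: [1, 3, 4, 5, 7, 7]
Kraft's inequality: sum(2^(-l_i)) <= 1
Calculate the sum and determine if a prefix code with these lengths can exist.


Sum = 2^(-1) + 2^(-3) + 2^(-4) + 2^(-5) + 2^(-7) + 2^(-7)
    = 0.5 + 0.125 + 0.0625 + 0.03125 + 0.0078125 + 0.0078125
    = 94/128 = 0.734375
Since 0.734375 <= 1, Kraft's inequality IS satisfied.
A prefix code with these lengths CAN exist.

Kraft sum = 0.734375. Satisfied.


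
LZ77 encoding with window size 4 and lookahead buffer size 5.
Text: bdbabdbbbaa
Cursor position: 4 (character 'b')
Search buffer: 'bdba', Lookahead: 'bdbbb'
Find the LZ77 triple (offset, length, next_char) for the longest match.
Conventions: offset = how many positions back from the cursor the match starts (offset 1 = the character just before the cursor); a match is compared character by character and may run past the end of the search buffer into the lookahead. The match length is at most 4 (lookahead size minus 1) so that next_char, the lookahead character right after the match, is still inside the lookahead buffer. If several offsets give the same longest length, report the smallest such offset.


Try each offset into the search buffer:
  offset=1 (pos 3, char 'a'): match length 0
  offset=2 (pos 2, char 'b'): match length 1
  offset=3 (pos 1, char 'd'): match length 0
  offset=4 (pos 0, char 'b'): match length 3
Longest match has length 3 at offset 4.
next_char = character at position 4 + 3 = 7 -> 'b'

Best match: offset=4, length=3 (matching 'bdb' starting at position 0)
LZ77 triple: (4, 3, 'b')


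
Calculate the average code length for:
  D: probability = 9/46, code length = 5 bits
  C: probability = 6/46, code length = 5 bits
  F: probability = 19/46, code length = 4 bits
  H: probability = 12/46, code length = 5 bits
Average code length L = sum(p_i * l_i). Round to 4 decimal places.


Weighted contributions p_i * l_i:
  D: (9/46) * 5 = 45/46
  C: (6/46) * 5 = 30/46
  F: (19/46) * 4 = 76/46
  H: (12/46) * 5 = 60/46
Sum = (45 + 30 + 76 + 60)/46 = 211/46

L = 211/46 = 4.5870 bits/symbol


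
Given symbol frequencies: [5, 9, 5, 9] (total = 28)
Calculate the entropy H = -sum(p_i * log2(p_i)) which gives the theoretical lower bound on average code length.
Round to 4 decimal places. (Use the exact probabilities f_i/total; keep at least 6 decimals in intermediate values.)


Per-symbol terms -p_i * log2(p_i) with p_i = f_i/28:
  p = 5/28 = 0.178571: log2(p) = -2.485427, -p*log2(p) = 0.443826
  p = 9/28 = 0.321429: log2(p) = -1.637430, -p*log2(p) = 0.526317
  p = 5/28 = 0.178571: log2(p) = -2.485427, -p*log2(p) = 0.443826
  p = 9/28 = 0.321429: log2(p) = -1.637430, -p*log2(p) = 0.526317
H = 0.443826 + 0.526317 + 0.443826 + 0.526317 = 1.940286

H = 1.9403 bits/symbol


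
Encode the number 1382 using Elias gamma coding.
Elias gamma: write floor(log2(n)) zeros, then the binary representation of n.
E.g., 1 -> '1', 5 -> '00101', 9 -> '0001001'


num_bits = floor(log2(1382)) + 1 = 11
leading_zeros = num_bits - 1 = 10
binary(1382) = 10101100110

Elias gamma(1382) = '0000000000' + '10101100110' = 000000000010101100110 (21 bits)


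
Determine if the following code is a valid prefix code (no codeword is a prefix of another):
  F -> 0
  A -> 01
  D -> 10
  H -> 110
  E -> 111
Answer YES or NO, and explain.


Checking each pair (does one codeword prefix another?):
  F='0' vs A='01': prefix -- VIOLATION

NO -- this is NOT a valid prefix code. F (0) is a prefix of A (01).


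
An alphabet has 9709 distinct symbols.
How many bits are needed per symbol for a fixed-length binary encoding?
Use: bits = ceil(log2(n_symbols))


log2(9709) = 13.2451
Bracket: 2^13 = 8192 < 9709 <= 2^14 = 16384
So ceil(log2(9709)) = 14

bits = ceil(log2(9709)) = ceil(13.2451) = 14 bits


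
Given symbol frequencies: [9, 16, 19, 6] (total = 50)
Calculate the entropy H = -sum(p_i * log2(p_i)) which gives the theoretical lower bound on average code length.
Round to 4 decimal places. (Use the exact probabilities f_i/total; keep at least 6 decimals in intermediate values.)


Per-symbol terms -p_i * log2(p_i) with p_i = f_i/50:
  p = 9/50 = 0.180000: log2(p) = -2.473931, -p*log2(p) = 0.445308
  p = 16/50 = 0.320000: log2(p) = -1.643856, -p*log2(p) = 0.526034
  p = 19/50 = 0.380000: log2(p) = -1.395929, -p*log2(p) = 0.530453
  p = 6/50 = 0.120000: log2(p) = -3.058894, -p*log2(p) = 0.367067
H = 0.445308 + 0.526034 + 0.530453 + 0.367067 = 1.868862

H = 1.8689 bits/symbol


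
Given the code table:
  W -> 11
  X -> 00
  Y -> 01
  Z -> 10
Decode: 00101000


Decoding:
00 -> X
10 -> Z
10 -> Z
00 -> X


Result: XZZX


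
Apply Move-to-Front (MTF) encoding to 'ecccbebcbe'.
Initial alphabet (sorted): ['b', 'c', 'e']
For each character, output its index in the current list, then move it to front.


MTF encoding:
'e': index 2 in ['b', 'c', 'e'] -> ['e', 'b', 'c']
'c': index 2 in ['e', 'b', 'c'] -> ['c', 'e', 'b']
'c': index 0 in ['c', 'e', 'b'] -> ['c', 'e', 'b']
'c': index 0 in ['c', 'e', 'b'] -> ['c', 'e', 'b']
'b': index 2 in ['c', 'e', 'b'] -> ['b', 'c', 'e']
'e': index 2 in ['b', 'c', 'e'] -> ['e', 'b', 'c']
'b': index 1 in ['e', 'b', 'c'] -> ['b', 'e', 'c']
'c': index 2 in ['b', 'e', 'c'] -> ['c', 'b', 'e']
'b': index 1 in ['c', 'b', 'e'] -> ['b', 'c', 'e']
'e': index 2 in ['b', 'c', 'e'] -> ['e', 'b', 'c']


Output: [2, 2, 0, 0, 2, 2, 1, 2, 1, 2]


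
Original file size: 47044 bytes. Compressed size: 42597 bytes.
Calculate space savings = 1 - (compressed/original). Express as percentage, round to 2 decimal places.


ratio = compressed/original = 42597/47044 = 0.905471
savings = 1 - ratio = 1 - 0.905471 = 0.094529
as a percentage: 0.094529 * 100 = 9.45%

Space savings = 1 - 42597/47044 = 9.45%


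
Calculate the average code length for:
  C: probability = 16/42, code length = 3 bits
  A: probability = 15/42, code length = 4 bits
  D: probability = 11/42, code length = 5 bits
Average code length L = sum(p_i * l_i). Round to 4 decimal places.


Weighted contributions p_i * l_i:
  C: (16/42) * 3 = 48/42
  A: (15/42) * 4 = 60/42
  D: (11/42) * 5 = 55/42
Sum = (48 + 60 + 55)/42 = 163/42

L = 163/42 = 3.8810 bits/symbol


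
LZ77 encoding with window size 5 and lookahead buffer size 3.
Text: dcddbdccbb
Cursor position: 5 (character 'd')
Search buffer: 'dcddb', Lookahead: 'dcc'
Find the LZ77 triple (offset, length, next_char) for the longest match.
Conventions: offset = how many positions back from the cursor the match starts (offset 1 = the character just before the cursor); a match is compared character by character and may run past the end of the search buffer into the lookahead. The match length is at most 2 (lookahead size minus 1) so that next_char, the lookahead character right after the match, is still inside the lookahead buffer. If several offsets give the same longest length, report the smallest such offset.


Try each offset into the search buffer:
  offset=1 (pos 4, char 'b'): match length 0
  offset=2 (pos 3, char 'd'): match length 1
  offset=3 (pos 2, char 'd'): match length 1
  offset=4 (pos 1, char 'c'): match length 0
  offset=5 (pos 0, char 'd'): match length 2
Longest match has length 2 at offset 5.
next_char = character at position 5 + 2 = 7 -> 'c'

Best match: offset=5, length=2 (matching 'dc' starting at position 0)
LZ77 triple: (5, 2, 'c')


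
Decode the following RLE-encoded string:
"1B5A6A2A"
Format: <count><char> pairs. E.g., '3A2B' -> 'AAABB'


Expanding each <count><char> pair:
  1B -> 'B'
  5A -> 'AAAAA'
  6A -> 'AAAAAA'
  2A -> 'AA'

Decoded = BAAAAAAAAAAAAA


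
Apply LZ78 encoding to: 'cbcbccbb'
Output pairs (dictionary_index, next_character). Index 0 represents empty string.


LZ78 encoding steps:
Dictionary: {0: ''}
Step 1: w='' (idx 0), next='c' -> output (0, 'c'), add 'c' as idx 1
Step 2: w='' (idx 0), next='b' -> output (0, 'b'), add 'b' as idx 2
Step 3: w='c' (idx 1), next='b' -> output (1, 'b'), add 'cb' as idx 3
Step 4: w='c' (idx 1), next='c' -> output (1, 'c'), add 'cc' as idx 4
Step 5: w='b' (idx 2), next='b' -> output (2, 'b'), add 'bb' as idx 5


Encoded: [(0, 'c'), (0, 'b'), (1, 'b'), (1, 'c'), (2, 'b')]


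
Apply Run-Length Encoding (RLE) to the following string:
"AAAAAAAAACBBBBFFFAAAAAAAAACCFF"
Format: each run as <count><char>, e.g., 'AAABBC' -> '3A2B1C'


Scanning runs left to right:
  i=0: run of 'A' x 9 -> '9A'
  i=9: run of 'C' x 1 -> '1C'
  i=10: run of 'B' x 4 -> '4B'
  i=14: run of 'F' x 3 -> '3F'
  i=17: run of 'A' x 9 -> '9A'
  i=26: run of 'C' x 2 -> '2C'
  i=28: run of 'F' x 2 -> '2F'

RLE = 9A1C4B3F9A2C2F


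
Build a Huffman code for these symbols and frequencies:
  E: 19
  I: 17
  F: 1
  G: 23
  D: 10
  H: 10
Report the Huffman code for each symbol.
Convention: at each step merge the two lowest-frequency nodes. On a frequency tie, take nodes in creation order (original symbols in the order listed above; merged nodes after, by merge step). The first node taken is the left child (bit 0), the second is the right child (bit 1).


Huffman tree construction:
Step 1: Merge F(1) + D(10) = 11
Step 2: Merge H(10) + (F+D)(11) = 21
Step 3: Merge I(17) + E(19) = 36
Step 4: Merge (H+(F+D))(21) + G(23) = 44
Step 5: Merge (I+E)(36) + ((H+(F+D))+G)(44) = 80
Read each symbol's code off the tree from the root (left child = 0, right child = 1).

Codes:
  E: 01 (length 2)
  I: 00 (length 2)
  F: 1010 (length 4)
  G: 11 (length 2)
  D: 1011 (length 4)
  H: 100 (length 3)
Average code length: 192/80 = 2.4000 bits/symbol


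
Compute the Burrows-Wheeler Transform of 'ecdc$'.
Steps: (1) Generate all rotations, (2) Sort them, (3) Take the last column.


Rotations (sorted):
  0: $ecdc -> last char: c
  1: c$ecd -> last char: d
  2: cdc$e -> last char: e
  3: dc$ec -> last char: c
  4: ecdc$ -> last char: $


BWT = cdec$


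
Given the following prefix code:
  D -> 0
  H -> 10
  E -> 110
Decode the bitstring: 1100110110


Decoding step by step:
Bits 110 -> E
Bits 0 -> D
Bits 110 -> E
Bits 110 -> E


Decoded message: EDEE


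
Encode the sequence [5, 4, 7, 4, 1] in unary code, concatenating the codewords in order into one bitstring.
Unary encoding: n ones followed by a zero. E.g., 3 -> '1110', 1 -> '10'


Encode each number as n ones followed by a terminating 0:
  5 -> 111110 (6 bits)
  4 -> 11110 (5 bits)
  7 -> 11111110 (8 bits)
  4 -> 11110 (5 bits)
  1 -> 10 (2 bits)
Total length = 6 + 5 + 8 + 5 + 2 = 26 bits.

Unary([5, 4, 7, 4, 1]) = 11111011110111111101111010 (26 bits)


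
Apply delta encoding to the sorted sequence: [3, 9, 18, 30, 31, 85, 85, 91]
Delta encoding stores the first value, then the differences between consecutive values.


First value: 3
Deltas:
  9 - 3 = 6
  18 - 9 = 9
  30 - 18 = 12
  31 - 30 = 1
  85 - 31 = 54
  85 - 85 = 0
  91 - 85 = 6


Delta encoded: [3, 6, 9, 12, 1, 54, 0, 6]


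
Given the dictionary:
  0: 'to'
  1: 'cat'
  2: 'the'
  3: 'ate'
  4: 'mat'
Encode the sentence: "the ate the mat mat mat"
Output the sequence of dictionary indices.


Look up each word in the dictionary:
  'the' -> 2
  'ate' -> 3
  'the' -> 2
  'mat' -> 4
  'mat' -> 4
  'mat' -> 4

Encoded: [2, 3, 2, 4, 4, 4]


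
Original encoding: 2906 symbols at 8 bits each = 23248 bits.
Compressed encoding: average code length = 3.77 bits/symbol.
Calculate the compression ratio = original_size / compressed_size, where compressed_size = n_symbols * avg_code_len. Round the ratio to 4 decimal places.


original_size = n_symbols * orig_bits = 2906 * 8 = 23248 bits
compressed_size = n_symbols * avg_code_len = 2906 * 3.77 = 10955.62 bits
ratio = original_size / compressed_size = 23248 / 10955.62 = 2.122

Compression ratio = 2.122


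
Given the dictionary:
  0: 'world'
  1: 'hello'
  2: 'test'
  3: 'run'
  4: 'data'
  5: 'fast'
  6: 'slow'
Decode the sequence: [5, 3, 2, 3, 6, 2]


Look up each index in the dictionary:
  5 -> 'fast'
  3 -> 'run'
  2 -> 'test'
  3 -> 'run'
  6 -> 'slow'
  2 -> 'test'

Decoded: "fast run test run slow test"


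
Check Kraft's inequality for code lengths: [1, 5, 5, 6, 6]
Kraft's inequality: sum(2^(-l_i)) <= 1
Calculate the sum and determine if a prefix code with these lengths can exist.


Sum = 2^(-1) + 2^(-5) + 2^(-5) + 2^(-6) + 2^(-6)
    = 0.5 + 0.03125 + 0.03125 + 0.015625 + 0.015625
    = 38/64 = 0.59375
Since 0.59375 <= 1, Kraft's inequality IS satisfied.
A prefix code with these lengths CAN exist.

Kraft sum = 0.59375. Satisfied.


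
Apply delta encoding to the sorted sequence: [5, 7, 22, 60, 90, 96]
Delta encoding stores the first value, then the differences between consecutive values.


First value: 5
Deltas:
  7 - 5 = 2
  22 - 7 = 15
  60 - 22 = 38
  90 - 60 = 30
  96 - 90 = 6


Delta encoded: [5, 2, 15, 38, 30, 6]


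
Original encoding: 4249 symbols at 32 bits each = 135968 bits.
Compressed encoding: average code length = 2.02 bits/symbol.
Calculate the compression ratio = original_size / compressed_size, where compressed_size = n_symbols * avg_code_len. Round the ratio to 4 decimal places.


original_size = n_symbols * orig_bits = 4249 * 32 = 135968 bits
compressed_size = n_symbols * avg_code_len = 4249 * 2.02 = 8582.98 bits
ratio = original_size / compressed_size = 135968 / 8582.98 = 15.8416

Compression ratio = 15.8416


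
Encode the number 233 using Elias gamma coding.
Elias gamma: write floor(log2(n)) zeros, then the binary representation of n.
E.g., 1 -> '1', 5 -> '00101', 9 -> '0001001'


num_bits = floor(log2(233)) + 1 = 8
leading_zeros = num_bits - 1 = 7
binary(233) = 11101001

Elias gamma(233) = '0000000' + '11101001' = 000000011101001 (15 bits)


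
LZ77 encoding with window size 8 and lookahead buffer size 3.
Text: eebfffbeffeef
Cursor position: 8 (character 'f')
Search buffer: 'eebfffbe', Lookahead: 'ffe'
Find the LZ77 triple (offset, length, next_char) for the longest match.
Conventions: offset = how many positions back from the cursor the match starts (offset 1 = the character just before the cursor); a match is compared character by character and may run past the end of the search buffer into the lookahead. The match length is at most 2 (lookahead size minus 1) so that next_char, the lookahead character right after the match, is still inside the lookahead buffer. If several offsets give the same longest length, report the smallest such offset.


Try each offset into the search buffer:
  offset=1 (pos 7, char 'e'): match length 0
  offset=2 (pos 6, char 'b'): match length 0
  offset=3 (pos 5, char 'f'): match length 1
  offset=4 (pos 4, char 'f'): match length 2
  offset=5 (pos 3, char 'f'): match length 2
  offset=6 (pos 2, char 'b'): match length 0
  offset=7 (pos 1, char 'e'): match length 0
  offset=8 (pos 0, char 'e'): match length 0
Longest match has length 2, found at offsets 4, 5; take the smallest, offset 4.
next_char = character at position 8 + 2 = 10 -> 'e'

Best match: offset=4, length=2 (matching 'ff' starting at position 4)
LZ77 triple: (4, 2, 'e')
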